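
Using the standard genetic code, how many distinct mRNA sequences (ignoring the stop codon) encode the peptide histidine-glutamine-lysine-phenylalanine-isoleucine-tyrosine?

96

His: 2 codons.
Gln: 2 codons.
Lys: 2 codons.
Phe: 2 codons.
Ile: 3 codons.
Tyr: 2 codons.
2 × 2 × 2 × 2 × 3 × 2 = 96.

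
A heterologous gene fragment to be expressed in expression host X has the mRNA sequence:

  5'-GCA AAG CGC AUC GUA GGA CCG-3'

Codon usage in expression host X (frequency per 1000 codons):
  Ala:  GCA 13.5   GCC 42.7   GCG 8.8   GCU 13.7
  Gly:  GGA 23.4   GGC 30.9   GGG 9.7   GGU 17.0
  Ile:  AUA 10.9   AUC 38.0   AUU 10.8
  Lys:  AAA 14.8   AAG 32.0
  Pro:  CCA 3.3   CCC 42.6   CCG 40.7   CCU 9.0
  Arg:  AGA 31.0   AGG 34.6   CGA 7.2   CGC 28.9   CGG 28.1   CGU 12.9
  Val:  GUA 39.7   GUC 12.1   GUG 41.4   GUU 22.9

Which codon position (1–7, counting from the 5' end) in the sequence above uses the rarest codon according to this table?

1

Codon 1 GCA (Ala): 13.5 per 1000.
Codon 2 AAG (Lys): 32.0 per 1000.
Codon 3 CGC (Arg): 28.9 per 1000.
Codon 4 AUC (Ile): 38.0 per 1000.
Codon 5 GUA (Val): 39.7 per 1000.
Codon 6 GGA (Gly): 23.4 per 1000.
Codon 7 CCG (Pro): 40.7 per 1000.
Lowest frequency is 13.5 at codon 1.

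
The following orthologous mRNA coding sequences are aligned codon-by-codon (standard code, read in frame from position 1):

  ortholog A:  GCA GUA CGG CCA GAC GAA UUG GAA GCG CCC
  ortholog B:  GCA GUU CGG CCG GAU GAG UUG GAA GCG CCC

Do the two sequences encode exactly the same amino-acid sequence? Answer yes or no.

yes

Codon 1: GCA Ala / GCA Ala — identical.
Codon 2: GUA Val / GUU Val — synonymous.
Codon 3: CGG Arg / CGG Arg — identical.
Codon 4: CCA Pro / CCG Pro — synonymous.
Codon 5: GAC Asp / GAU Asp — synonymous.
Codon 6: GAA Glu / GAG Glu — synonymous.
Codon 7: UUG Leu / UUG Leu — identical.
Codon 8: GAA Glu / GAA Glu — identical.
Codon 9: GCG Ala / GCG Ala — identical.
Codon 10: CCC Pro / CCC Pro — identical.
Nonsynonymous differences: 0 → same protein.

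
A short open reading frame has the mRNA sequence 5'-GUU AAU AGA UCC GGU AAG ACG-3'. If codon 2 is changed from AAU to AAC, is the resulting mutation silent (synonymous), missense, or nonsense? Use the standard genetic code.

silent

Position 6 falls in codon 2: AAU → Asn.
After the substitution the codon is AAC → Asn.
Both encode Asn, so the change is synonymous.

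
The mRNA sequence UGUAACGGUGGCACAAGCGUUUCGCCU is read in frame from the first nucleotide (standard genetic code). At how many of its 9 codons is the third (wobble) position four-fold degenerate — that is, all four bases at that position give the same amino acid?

Codon 1 UGU (Cys): third position 2-fold.
Codon 2 AAC (Asn): third position 2-fold.
Codon 3 GGU (Gly): third position 4-fold.
Codon 4 GGC (Gly): third position 4-fold.
Codon 5 ACA (Thr): third position 4-fold.
Codon 6 AGC (Ser): third position 2-fold.
Codon 7 GUU (Val): third position 4-fold.
Codon 8 UCG (Ser): third position 4-fold.
Codon 9 CCU (Pro): third position 4-fold.
Four-fold degenerate third positions: 6.

6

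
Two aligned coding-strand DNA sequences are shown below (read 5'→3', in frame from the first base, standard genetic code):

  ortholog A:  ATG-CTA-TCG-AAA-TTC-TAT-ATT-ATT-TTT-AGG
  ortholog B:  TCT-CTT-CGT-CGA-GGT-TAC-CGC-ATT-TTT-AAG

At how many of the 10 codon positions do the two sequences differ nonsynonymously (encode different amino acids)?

Codon 1: ATG Met / TCT Ser — nonsynonymous.
Codon 2: CTA Leu / CTT Leu — synonymous.
Codon 3: TCG Ser / CGT Arg — nonsynonymous.
Codon 4: AAA Lys / CGA Arg — nonsynonymous.
Codon 5: TTC Phe / GGT Gly — nonsynonymous.
Codon 6: TAT Tyr / TAC Tyr — synonymous.
Codon 7: ATT Ile / CGC Arg — nonsynonymous.
Codon 8: ATT Ile / ATT Ile — identical.
Codon 9: TTT Phe / TTT Phe — identical.
Codon 10: AGG Arg / AAG Lys — nonsynonymous.
Nonsynonymous differences: 6.

6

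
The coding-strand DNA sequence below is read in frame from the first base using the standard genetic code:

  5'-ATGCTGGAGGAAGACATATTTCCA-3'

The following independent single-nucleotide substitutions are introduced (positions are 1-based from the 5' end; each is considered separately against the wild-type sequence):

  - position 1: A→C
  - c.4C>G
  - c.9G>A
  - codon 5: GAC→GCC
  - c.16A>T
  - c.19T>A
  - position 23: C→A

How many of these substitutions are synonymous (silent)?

Codon 1: ATG (Met) → CTG (Leu) — missense.
Codon 2: CTG (Leu) → GTG (Val) — missense.
Codon 3: GAG (Glu) → GAA (Glu) — synonymous.
Codon 5: GAC (Asp) → GCC (Ala) — missense.
Codon 6: ATA (Ile) → TTA (Leu) — missense.
Codon 7: TTT (Phe) → ATT (Ile) — missense.
Codon 8: CCA (Pro) → CAA (Gln) — missense.
Synonymous: 1 of 7.

1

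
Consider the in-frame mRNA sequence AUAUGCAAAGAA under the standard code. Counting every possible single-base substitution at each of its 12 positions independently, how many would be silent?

Codon 1 (AUA, Ile): 2 synonymous substitutions.
Codon 2 (UGC, Cys): 1 synonymous substitution.
Codon 3 (AAA, Lys): 1 synonymous substitution.
Codon 4 (GAA, Glu): 1 synonymous substitution.
Total: 2 + 1 + 1 + 1 = 5.

5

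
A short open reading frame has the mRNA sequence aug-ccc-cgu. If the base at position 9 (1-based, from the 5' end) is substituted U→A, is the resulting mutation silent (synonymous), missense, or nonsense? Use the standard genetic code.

Position 9 falls in codon 3: CGU → Arg.
After the substitution the codon is CGA → Arg.
Both encode Arg, so the change is synonymous.

silent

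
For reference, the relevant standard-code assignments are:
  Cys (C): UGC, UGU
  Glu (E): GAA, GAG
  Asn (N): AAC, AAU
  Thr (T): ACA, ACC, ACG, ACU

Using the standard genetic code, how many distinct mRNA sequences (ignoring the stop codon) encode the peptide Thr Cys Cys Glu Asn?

Thr: 4 codons.
Cys: 2 codons.
Cys: 2 codons.
Glu: 2 codons.
Asn: 2 codons.
4 × 2 × 2 × 2 × 2 = 64.

64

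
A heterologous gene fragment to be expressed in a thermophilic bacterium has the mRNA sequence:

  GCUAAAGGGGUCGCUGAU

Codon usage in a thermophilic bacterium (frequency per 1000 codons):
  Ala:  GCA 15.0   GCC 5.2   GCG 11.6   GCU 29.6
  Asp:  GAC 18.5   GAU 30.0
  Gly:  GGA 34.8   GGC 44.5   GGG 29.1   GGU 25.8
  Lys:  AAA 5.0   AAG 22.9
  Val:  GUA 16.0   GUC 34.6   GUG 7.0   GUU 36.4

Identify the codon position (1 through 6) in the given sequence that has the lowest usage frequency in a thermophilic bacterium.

2

Codon 1 GCU (Ala): 29.6 per 1000.
Codon 2 AAA (Lys): 5.0 per 1000.
Codon 3 GGG (Gly): 29.1 per 1000.
Codon 4 GUC (Val): 34.6 per 1000.
Codon 5 GCU (Ala): 29.6 per 1000.
Codon 6 GAU (Asp): 30.0 per 1000.
Lowest frequency is 5.0 at codon 2.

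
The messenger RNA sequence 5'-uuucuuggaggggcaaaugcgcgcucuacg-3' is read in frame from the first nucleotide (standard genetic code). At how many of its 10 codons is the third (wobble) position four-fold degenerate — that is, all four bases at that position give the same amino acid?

8

Codon 1 UUU (Phe): third position 2-fold.
Codon 2 CUU (Leu): third position 4-fold.
Codon 3 GGA (Gly): third position 4-fold.
Codon 4 GGG (Gly): third position 4-fold.
Codon 5 GCA (Ala): third position 4-fold.
Codon 6 AAU (Asn): third position 2-fold.
Codon 7 GCG (Ala): third position 4-fold.
Codon 8 CGC (Arg): third position 4-fold.
Codon 9 UCU (Ser): third position 4-fold.
Codon 10 ACG (Thr): third position 4-fold.
Four-fold degenerate third positions: 8.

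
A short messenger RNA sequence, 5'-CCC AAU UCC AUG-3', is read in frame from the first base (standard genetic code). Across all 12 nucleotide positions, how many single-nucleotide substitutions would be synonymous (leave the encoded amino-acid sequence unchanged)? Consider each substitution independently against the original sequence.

Codon 1 (CCC, Pro): 3 synonymous substitutions.
Codon 2 (AAU, Asn): 1 synonymous substitution.
Codon 3 (UCC, Ser): 3 synonymous substitutions.
Codon 4 (AUG, Met): 0 synonymous substitutions.
Total: 3 + 1 + 3 + 0 = 7.

7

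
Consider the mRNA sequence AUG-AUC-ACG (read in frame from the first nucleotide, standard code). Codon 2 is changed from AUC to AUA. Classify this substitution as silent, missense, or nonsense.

Position 6 falls in codon 2: AUC → Ile.
After the substitution the codon is AUA → Ile.
Both encode Ile, so the change is synonymous.

silent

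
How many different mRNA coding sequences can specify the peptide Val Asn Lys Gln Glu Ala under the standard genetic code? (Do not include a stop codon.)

Val: 4 codons.
Asn: 2 codons.
Lys: 2 codons.
Gln: 2 codons.
Glu: 2 codons.
Ala: 4 codons.
4 × 2 × 2 × 2 × 2 × 4 = 256.

256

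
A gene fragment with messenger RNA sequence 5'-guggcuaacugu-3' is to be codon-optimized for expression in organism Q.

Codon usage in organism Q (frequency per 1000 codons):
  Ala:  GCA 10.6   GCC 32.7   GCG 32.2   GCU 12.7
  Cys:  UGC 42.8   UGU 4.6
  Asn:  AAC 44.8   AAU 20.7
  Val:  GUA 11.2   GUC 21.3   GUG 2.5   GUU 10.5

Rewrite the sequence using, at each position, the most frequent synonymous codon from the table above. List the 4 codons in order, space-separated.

Codon 1 (Val): best is GUC at 21.3.
Codon 2 (Ala): best is GCC at 32.7.
Codon 3 (Asn): best is AAC at 44.8.
Codon 4 (Cys): best is UGC at 42.8.

GUC GCC AAC UGC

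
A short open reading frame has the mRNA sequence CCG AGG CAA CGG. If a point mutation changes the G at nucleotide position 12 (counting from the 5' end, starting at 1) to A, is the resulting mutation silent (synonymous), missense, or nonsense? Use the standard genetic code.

silent

Position 12 falls in codon 4: CGG → Arg.
After the substitution the codon is CGA → Arg.
Both encode Arg, so the change is synonymous.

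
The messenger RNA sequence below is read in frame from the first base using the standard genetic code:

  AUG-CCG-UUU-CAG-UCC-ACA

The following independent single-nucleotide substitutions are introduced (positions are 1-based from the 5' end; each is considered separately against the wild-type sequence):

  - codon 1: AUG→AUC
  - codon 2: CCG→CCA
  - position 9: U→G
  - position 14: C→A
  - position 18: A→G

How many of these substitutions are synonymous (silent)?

Codon 1: AUG (Met) → AUC (Ile) — missense.
Codon 2: CCG (Pro) → CCA (Pro) — synonymous.
Codon 3: UUU (Phe) → UUG (Leu) — missense.
Codon 5: UCC (Ser) → UAC (Tyr) — missense.
Codon 6: ACA (Thr) → ACG (Thr) — synonymous.
Synonymous: 2 of 5.

2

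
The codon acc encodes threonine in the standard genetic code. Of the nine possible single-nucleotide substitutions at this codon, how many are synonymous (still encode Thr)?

Position 1: none → 0 synonymous.
Position 2: none → 0 synonymous.
Position 3: ACU, ACA, ACG → 3 synonymous.
Total: 0 + 0 + 3 = 3.

3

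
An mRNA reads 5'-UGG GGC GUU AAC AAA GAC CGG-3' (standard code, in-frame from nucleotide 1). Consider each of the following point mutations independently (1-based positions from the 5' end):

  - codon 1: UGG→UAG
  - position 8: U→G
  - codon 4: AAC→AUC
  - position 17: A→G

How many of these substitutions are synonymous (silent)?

Codon 1: UGG (Trp) → UAG (Stop) — nonsense.
Codon 3: GUU (Val) → GGU (Gly) — missense.
Codon 4: AAC (Asn) → AUC (Ile) — missense.
Codon 6: GAC (Asp) → GGC (Gly) — missense.
Synonymous: 0 of 4.

0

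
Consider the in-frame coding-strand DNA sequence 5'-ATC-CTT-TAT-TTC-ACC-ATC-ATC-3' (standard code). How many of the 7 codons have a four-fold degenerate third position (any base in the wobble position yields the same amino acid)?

Codon 1 ATC (Ile): third position 3-fold.
Codon 2 CTT (Leu): third position 4-fold.
Codon 3 TAT (Tyr): third position 2-fold.
Codon 4 TTC (Phe): third position 2-fold.
Codon 5 ACC (Thr): third position 4-fold.
Codon 6 ATC (Ile): third position 3-fold.
Codon 7 ATC (Ile): third position 3-fold.
Four-fold degenerate third positions: 2.

2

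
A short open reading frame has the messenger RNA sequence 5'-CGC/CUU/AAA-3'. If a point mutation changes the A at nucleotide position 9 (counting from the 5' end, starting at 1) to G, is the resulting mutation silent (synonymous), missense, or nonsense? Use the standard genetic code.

Position 9 falls in codon 3: AAA → Lys.
After the substitution the codon is AAG → Lys.
Both encode Lys, so the change is synonymous.

silent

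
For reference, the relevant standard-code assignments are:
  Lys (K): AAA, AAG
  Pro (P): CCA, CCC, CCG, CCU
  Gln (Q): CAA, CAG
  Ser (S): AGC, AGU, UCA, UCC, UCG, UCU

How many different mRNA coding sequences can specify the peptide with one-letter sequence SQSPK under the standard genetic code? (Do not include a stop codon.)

Ser: 6 codons.
Gln: 2 codons.
Ser: 6 codons.
Pro: 4 codons.
Lys: 2 codons.
6 × 2 × 6 × 4 × 2 = 576.

576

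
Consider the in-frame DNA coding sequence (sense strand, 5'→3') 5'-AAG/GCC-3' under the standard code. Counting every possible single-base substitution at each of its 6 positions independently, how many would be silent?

4

Codon 1 (AAG, Lys): 1 synonymous substitution.
Codon 2 (GCC, Ala): 3 synonymous substitutions.
Total: 1 + 3 = 4.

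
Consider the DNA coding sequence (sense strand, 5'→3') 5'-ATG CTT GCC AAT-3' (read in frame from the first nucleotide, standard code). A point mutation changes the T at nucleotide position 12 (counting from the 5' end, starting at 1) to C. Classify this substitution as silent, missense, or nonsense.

silent

Position 12 falls in codon 4: AAT → Asn.
After the substitution the codon is AAC → Asn.
Both encode Asn, so the change is synonymous.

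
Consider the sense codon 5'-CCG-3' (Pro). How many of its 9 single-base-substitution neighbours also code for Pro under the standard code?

Position 1: none → 0 synonymous.
Position 2: none → 0 synonymous.
Position 3: CCU, CCC, CCA → 3 synonymous.
Total: 0 + 0 + 3 = 3.

3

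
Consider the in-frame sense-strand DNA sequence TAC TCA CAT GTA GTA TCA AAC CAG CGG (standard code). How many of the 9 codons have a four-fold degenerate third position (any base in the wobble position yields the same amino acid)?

5

Codon 1 TAC (Tyr): third position 2-fold.
Codon 2 TCA (Ser): third position 4-fold.
Codon 3 CAT (His): third position 2-fold.
Codon 4 GTA (Val): third position 4-fold.
Codon 5 GTA (Val): third position 4-fold.
Codon 6 TCA (Ser): third position 4-fold.
Codon 7 AAC (Asn): third position 2-fold.
Codon 8 CAG (Gln): third position 2-fold.
Codon 9 CGG (Arg): third position 4-fold.
Four-fold degenerate third positions: 5.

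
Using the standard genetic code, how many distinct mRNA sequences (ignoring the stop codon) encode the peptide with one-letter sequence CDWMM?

Cys: 2 codons.
Asp: 2 codons.
Trp: 1 codon.
Met: 1 codon.
Met: 1 codon.
2 × 2 × 1 × 1 × 1 = 4.

4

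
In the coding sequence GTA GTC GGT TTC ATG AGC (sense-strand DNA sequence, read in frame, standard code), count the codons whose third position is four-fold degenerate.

3

Codon 1 GTA (Val): third position 4-fold.
Codon 2 GTC (Val): third position 4-fold.
Codon 3 GGT (Gly): third position 4-fold.
Codon 4 TTC (Phe): third position 2-fold.
Codon 5 ATG (Met): third position 1-fold.
Codon 6 AGC (Ser): third position 2-fold.
Four-fold degenerate third positions: 3.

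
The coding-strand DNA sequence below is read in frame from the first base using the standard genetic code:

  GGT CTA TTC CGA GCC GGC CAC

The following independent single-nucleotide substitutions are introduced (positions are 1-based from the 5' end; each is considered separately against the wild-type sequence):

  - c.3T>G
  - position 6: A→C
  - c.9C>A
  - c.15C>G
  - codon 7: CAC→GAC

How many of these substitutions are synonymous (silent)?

Codon 1: GGT (Gly) → GGG (Gly) — synonymous.
Codon 2: CTA (Leu) → CTC (Leu) — synonymous.
Codon 3: TTC (Phe) → TTA (Leu) — missense.
Codon 5: GCC (Ala) → GCG (Ala) — synonymous.
Codon 7: CAC (His) → GAC (Asp) — missense.
Synonymous: 3 of 5.

3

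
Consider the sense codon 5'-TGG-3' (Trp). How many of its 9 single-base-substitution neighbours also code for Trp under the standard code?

0

Position 1: none → 0 synonymous.
Position 2: none → 0 synonymous.
Position 3: none → 0 synonymous.
Total: 0 + 0 + 0 = 0.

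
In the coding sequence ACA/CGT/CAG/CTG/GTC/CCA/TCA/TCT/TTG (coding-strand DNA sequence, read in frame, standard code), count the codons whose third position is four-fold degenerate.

Codon 1 ACA (Thr): third position 4-fold.
Codon 2 CGT (Arg): third position 4-fold.
Codon 3 CAG (Gln): third position 2-fold.
Codon 4 CTG (Leu): third position 4-fold.
Codon 5 GTC (Val): third position 4-fold.
Codon 6 CCA (Pro): third position 4-fold.
Codon 7 TCA (Ser): third position 4-fold.
Codon 8 TCT (Ser): third position 4-fold.
Codon 9 TTG (Leu): third position 2-fold.
Four-fold degenerate third positions: 7.

7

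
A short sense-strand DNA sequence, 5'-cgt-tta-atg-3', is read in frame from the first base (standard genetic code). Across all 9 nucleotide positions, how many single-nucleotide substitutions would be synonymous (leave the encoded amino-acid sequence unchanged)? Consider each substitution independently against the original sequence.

5

Codon 1 (CGT, Arg): 3 synonymous substitutions.
Codon 2 (TTA, Leu): 2 synonymous substitutions.
Codon 3 (ATG, Met): 0 synonymous substitutions.
Total: 3 + 2 + 0 = 5.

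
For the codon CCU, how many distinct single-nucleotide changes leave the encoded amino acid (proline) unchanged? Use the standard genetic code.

3

Position 1: none → 0 synonymous.
Position 2: none → 0 synonymous.
Position 3: CCC, CCA, CCG → 3 synonymous.
Total: 0 + 0 + 3 = 3.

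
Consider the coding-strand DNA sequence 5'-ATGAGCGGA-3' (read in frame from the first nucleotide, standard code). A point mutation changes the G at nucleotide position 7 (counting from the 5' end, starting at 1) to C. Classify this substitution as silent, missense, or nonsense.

missense

Position 7 falls in codon 3: GGA → Gly.
After the substitution the codon is CGA → Arg.
Gly ≠ Arg, so this is a missense mutation.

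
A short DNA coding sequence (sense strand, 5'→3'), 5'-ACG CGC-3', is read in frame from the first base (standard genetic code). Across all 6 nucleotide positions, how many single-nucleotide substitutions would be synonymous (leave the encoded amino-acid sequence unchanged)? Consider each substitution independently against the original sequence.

Codon 1 (ACG, Thr): 3 synonymous substitutions.
Codon 2 (CGC, Arg): 3 synonymous substitutions.
Total: 3 + 3 = 6.

6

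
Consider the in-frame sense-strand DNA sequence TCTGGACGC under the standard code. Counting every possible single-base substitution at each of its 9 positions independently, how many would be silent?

Codon 1 (TCT, Ser): 3 synonymous substitutions.
Codon 2 (GGA, Gly): 3 synonymous substitutions.
Codon 3 (CGC, Arg): 3 synonymous substitutions.
Total: 3 + 3 + 3 = 9.

9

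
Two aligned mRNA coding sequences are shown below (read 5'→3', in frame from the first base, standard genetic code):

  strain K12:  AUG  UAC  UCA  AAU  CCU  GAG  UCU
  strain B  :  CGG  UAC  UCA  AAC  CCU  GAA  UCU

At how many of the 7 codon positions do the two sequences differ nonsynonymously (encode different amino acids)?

Codon 1: AUG Met / CGG Arg — nonsynonymous.
Codon 2: UAC Tyr / UAC Tyr — identical.
Codon 3: UCA Ser / UCA Ser — identical.
Codon 4: AAU Asn / AAC Asn — synonymous.
Codon 5: CCU Pro / CCU Pro — identical.
Codon 6: GAG Glu / GAA Glu — synonymous.
Codon 7: UCU Ser / UCU Ser — identical.
Nonsynonymous differences: 1.

1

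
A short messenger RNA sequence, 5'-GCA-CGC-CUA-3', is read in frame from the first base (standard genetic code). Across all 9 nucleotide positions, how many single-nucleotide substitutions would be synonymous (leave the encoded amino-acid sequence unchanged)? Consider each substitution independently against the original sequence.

10

Codon 1 (GCA, Ala): 3 synonymous substitutions.
Codon 2 (CGC, Arg): 3 synonymous substitutions.
Codon 3 (CUA, Leu): 4 synonymous substitutions.
Total: 3 + 3 + 4 = 10.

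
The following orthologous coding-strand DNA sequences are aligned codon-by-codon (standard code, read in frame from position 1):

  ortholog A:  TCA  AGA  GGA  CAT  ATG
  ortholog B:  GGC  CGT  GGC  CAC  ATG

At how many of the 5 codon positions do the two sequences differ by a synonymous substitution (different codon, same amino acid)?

3

Codon 1: TCA Ser / GGC Gly — nonsynonymous.
Codon 2: AGA Arg / CGT Arg — synonymous.
Codon 3: GGA Gly / GGC Gly — synonymous.
Codon 4: CAT His / CAC His — synonymous.
Codon 5: ATG Met / ATG Met — identical.
Synonymous differences: 3.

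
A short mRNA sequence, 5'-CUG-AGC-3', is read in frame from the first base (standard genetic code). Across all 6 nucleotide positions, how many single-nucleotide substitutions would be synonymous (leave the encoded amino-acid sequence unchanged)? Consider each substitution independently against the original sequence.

Codon 1 (CUG, Leu): 4 synonymous substitutions.
Codon 2 (AGC, Ser): 1 synonymous substitution.
Total: 4 + 1 = 5.

5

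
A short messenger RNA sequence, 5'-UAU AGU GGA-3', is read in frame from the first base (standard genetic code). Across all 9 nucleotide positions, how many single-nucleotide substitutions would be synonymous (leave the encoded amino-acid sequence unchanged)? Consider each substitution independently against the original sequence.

Codon 1 (UAU, Tyr): 1 synonymous substitution.
Codon 2 (AGU, Ser): 1 synonymous substitution.
Codon 3 (GGA, Gly): 3 synonymous substitutions.
Total: 1 + 1 + 3 = 5.

5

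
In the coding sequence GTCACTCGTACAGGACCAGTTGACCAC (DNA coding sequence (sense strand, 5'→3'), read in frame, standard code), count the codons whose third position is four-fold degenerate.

7

Codon 1 GTC (Val): third position 4-fold.
Codon 2 ACT (Thr): third position 4-fold.
Codon 3 CGT (Arg): third position 4-fold.
Codon 4 ACA (Thr): third position 4-fold.
Codon 5 GGA (Gly): third position 4-fold.
Codon 6 CCA (Pro): third position 4-fold.
Codon 7 GTT (Val): third position 4-fold.
Codon 8 GAC (Asp): third position 2-fold.
Codon 9 CAC (His): third position 2-fold.
Four-fold degenerate third positions: 7.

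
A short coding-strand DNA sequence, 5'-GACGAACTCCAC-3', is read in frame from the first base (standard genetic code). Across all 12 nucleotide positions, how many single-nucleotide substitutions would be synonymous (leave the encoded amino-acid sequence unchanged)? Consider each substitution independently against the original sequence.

6

Codon 1 (GAC, Asp): 1 synonymous substitution.
Codon 2 (GAA, Glu): 1 synonymous substitution.
Codon 3 (CTC, Leu): 3 synonymous substitutions.
Codon 4 (CAC, His): 1 synonymous substitution.
Total: 1 + 1 + 3 + 1 = 6.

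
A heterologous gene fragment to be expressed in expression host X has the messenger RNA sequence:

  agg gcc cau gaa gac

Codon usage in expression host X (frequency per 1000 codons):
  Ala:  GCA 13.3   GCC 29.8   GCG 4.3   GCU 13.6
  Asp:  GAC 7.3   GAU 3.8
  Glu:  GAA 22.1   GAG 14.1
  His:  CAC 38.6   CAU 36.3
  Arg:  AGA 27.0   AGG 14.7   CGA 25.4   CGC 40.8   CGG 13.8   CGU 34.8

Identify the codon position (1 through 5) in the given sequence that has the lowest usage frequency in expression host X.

Codon 1 AGG (Arg): 14.7 per 1000.
Codon 2 GCC (Ala): 29.8 per 1000.
Codon 3 CAU (His): 36.3 per 1000.
Codon 4 GAA (Glu): 22.1 per 1000.
Codon 5 GAC (Asp): 7.3 per 1000.
Lowest frequency is 7.3 at codon 5.

5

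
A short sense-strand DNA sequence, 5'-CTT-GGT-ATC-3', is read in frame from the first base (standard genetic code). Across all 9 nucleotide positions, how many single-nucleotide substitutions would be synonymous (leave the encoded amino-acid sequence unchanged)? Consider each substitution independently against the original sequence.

Codon 1 (CTT, Leu): 3 synonymous substitutions.
Codon 2 (GGT, Gly): 3 synonymous substitutions.
Codon 3 (ATC, Ile): 2 synonymous substitutions.
Total: 3 + 3 + 2 = 8.

8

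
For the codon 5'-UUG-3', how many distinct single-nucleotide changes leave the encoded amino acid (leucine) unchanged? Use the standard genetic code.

Position 1: CUG → 1 synonymous.
Position 2: none → 0 synonymous.
Position 3: UUA → 1 synonymous.
Total: 1 + 0 + 1 = 2.

2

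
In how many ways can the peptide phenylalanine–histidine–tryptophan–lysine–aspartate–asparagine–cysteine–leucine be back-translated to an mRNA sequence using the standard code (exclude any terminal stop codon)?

Phe: 2 codons.
His: 2 codons.
Trp: 1 codon.
Lys: 2 codons.
Asp: 2 codons.
Asn: 2 codons.
Cys: 2 codons.
Leu: 6 codons.
2 × 2 × 1 × 2 × 2 × 2 × 2 × 6 = 384.

384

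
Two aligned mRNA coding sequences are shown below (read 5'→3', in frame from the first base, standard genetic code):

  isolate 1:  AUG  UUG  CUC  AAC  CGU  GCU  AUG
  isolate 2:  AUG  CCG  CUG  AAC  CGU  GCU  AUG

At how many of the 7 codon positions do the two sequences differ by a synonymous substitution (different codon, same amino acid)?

1

Codon 1: AUG Met / AUG Met — identical.
Codon 2: UUG Leu / CCG Pro — nonsynonymous.
Codon 3: CUC Leu / CUG Leu — synonymous.
Codon 4: AAC Asn / AAC Asn — identical.
Codon 5: CGU Arg / CGU Arg — identical.
Codon 6: GCU Ala / GCU Ala — identical.
Codon 7: AUG Met / AUG Met — identical.
Synonymous differences: 1.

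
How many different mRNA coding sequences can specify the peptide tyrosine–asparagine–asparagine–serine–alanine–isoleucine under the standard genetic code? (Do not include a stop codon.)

Tyr: 2 codons.
Asn: 2 codons.
Asn: 2 codons.
Ser: 6 codons.
Ala: 4 codons.
Ile: 3 codons.
2 × 2 × 2 × 6 × 4 × 3 = 576.

576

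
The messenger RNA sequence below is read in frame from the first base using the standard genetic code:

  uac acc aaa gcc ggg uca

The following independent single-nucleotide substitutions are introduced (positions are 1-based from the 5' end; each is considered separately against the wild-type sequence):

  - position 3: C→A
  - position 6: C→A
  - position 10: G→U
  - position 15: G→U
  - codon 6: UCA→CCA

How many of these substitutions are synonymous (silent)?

2

Codon 1: UAC (Tyr) → UAA (Stop) — nonsense.
Codon 2: ACC (Thr) → ACA (Thr) — synonymous.
Codon 4: GCC (Ala) → UCC (Ser) — missense.
Codon 5: GGG (Gly) → GGU (Gly) — synonymous.
Codon 6: UCA (Ser) → CCA (Pro) — missense.
Synonymous: 2 of 5.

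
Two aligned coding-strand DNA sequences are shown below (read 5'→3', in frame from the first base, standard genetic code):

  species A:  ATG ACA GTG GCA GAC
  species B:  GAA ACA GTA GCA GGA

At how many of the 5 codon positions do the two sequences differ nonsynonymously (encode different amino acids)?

Codon 1: ATG Met / GAA Glu — nonsynonymous.
Codon 2: ACA Thr / ACA Thr — identical.
Codon 3: GTG Val / GTA Val — synonymous.
Codon 4: GCA Ala / GCA Ala — identical.
Codon 5: GAC Asp / GGA Gly — nonsynonymous.
Nonsynonymous differences: 2.

2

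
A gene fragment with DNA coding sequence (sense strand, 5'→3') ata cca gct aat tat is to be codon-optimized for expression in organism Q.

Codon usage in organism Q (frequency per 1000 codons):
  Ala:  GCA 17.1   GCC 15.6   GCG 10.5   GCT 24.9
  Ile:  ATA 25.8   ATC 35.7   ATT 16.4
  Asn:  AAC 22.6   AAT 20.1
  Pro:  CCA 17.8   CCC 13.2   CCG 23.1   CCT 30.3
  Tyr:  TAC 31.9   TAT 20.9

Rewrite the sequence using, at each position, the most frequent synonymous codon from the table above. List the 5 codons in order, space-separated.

Codon 1 (Ile): best is ATC at 35.7.
Codon 2 (Pro): best is CCT at 30.3.
Codon 3 (Ala): best is GCT at 24.9.
Codon 4 (Asn): best is AAC at 22.6.
Codon 5 (Tyr): best is TAC at 31.9.

ATC CCT GCT AAC TAC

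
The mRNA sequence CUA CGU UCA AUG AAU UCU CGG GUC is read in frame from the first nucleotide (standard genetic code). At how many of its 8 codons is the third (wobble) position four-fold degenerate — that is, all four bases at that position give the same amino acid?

Codon 1 CUA (Leu): third position 4-fold.
Codon 2 CGU (Arg): third position 4-fold.
Codon 3 UCA (Ser): third position 4-fold.
Codon 4 AUG (Met): third position 1-fold.
Codon 5 AAU (Asn): third position 2-fold.
Codon 6 UCU (Ser): third position 4-fold.
Codon 7 CGG (Arg): third position 4-fold.
Codon 8 GUC (Val): third position 4-fold.
Four-fold degenerate third positions: 6.

6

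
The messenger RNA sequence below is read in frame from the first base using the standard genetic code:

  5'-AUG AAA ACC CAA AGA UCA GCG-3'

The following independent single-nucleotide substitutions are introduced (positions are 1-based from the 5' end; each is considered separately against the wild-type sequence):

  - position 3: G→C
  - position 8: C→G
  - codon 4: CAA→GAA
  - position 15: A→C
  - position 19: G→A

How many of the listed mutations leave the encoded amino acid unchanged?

Codon 1: AUG (Met) → AUC (Ile) — missense.
Codon 3: ACC (Thr) → AGC (Ser) — missense.
Codon 4: CAA (Gln) → GAA (Glu) — missense.
Codon 5: AGA (Arg) → AGC (Ser) — missense.
Codon 7: GCG (Ala) → ACG (Thr) — missense.
Synonymous: 0 of 5.

0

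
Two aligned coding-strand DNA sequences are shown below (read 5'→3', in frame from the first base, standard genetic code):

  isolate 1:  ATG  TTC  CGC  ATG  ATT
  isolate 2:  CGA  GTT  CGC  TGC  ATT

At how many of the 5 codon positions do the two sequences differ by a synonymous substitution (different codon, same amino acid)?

Codon 1: ATG Met / CGA Arg — nonsynonymous.
Codon 2: TTC Phe / GTT Val — nonsynonymous.
Codon 3: CGC Arg / CGC Arg — identical.
Codon 4: ATG Met / TGC Cys — nonsynonymous.
Codon 5: ATT Ile / ATT Ile — identical.
Synonymous differences: 0.

0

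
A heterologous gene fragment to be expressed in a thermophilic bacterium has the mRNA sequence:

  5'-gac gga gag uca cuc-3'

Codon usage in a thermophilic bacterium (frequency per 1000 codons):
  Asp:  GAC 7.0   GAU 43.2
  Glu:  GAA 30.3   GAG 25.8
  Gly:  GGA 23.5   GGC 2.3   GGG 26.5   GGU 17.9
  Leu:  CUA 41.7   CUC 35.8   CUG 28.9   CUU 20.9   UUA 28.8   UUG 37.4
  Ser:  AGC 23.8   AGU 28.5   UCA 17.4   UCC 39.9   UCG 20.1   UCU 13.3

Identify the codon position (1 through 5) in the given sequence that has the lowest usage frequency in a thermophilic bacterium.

Codon 1 GAC (Asp): 7.0 per 1000.
Codon 2 GGA (Gly): 23.5 per 1000.
Codon 3 GAG (Glu): 25.8 per 1000.
Codon 4 UCA (Ser): 17.4 per 1000.
Codon 5 CUC (Leu): 35.8 per 1000.
Lowest frequency is 7.0 at codon 1.

1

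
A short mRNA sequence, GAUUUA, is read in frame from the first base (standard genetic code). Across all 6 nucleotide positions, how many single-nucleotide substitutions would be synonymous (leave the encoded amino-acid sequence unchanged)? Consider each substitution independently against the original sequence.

Codon 1 (GAU, Asp): 1 synonymous substitution.
Codon 2 (UUA, Leu): 2 synonymous substitutions.
Total: 1 + 2 = 3.

3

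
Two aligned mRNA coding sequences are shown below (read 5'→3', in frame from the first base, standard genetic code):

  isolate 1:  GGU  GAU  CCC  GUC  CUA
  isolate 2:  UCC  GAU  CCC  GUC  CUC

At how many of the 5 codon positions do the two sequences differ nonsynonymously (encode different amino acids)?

1

Codon 1: GGU Gly / UCC Ser — nonsynonymous.
Codon 2: GAU Asp / GAU Asp — identical.
Codon 3: CCC Pro / CCC Pro — identical.
Codon 4: GUC Val / GUC Val — identical.
Codon 5: CUA Leu / CUC Leu — synonymous.
Nonsynonymous differences: 1.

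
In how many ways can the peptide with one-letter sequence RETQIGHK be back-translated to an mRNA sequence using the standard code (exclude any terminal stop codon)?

Arg: 6 codons.
Glu: 2 codons.
Thr: 4 codons.
Gln: 2 codons.
Ile: 3 codons.
Gly: 4 codons.
His: 2 codons.
Lys: 2 codons.
6 × 2 × 4 × 2 × 3 × 4 × 2 × 2 = 4608.

4608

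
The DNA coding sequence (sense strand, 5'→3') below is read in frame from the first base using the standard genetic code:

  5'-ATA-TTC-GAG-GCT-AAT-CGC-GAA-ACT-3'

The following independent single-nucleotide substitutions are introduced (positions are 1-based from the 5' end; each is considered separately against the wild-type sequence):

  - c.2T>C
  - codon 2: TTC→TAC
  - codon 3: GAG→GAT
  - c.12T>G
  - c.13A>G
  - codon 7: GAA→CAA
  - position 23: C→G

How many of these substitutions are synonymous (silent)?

Codon 1: ATA (Ile) → ACA (Thr) — missense.
Codon 2: TTC (Phe) → TAC (Tyr) — missense.
Codon 3: GAG (Glu) → GAT (Asp) — missense.
Codon 4: GCT (Ala) → GCG (Ala) — synonymous.
Codon 5: AAT (Asn) → GAT (Asp) — missense.
Codon 7: GAA (Glu) → CAA (Gln) — missense.
Codon 8: ACT (Thr) → AGT (Ser) — missense.
Synonymous: 1 of 7.

1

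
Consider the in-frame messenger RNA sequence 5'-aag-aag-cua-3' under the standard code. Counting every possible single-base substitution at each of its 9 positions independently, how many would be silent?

6

Codon 1 (AAG, Lys): 1 synonymous substitution.
Codon 2 (AAG, Lys): 1 synonymous substitution.
Codon 3 (CUA, Leu): 4 synonymous substitutions.
Total: 1 + 1 + 4 = 6.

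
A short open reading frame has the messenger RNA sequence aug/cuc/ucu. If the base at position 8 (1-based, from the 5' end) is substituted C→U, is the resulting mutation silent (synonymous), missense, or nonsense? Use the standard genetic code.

missense

Position 8 falls in codon 3: UCU → Ser.
After the substitution the codon is UUU → Phe.
Ser ≠ Phe, so this is a missense mutation.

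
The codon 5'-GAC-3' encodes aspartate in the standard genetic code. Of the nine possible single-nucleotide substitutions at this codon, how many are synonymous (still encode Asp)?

1

Position 1: none → 0 synonymous.
Position 2: none → 0 synonymous.
Position 3: GAT → 1 synonymous.
Total: 0 + 0 + 1 = 1.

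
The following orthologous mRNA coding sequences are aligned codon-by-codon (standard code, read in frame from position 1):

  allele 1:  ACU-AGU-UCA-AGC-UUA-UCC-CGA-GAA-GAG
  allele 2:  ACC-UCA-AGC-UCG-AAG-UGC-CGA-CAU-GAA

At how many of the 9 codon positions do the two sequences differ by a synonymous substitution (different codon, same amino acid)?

5

Codon 1: ACU Thr / ACC Thr — synonymous.
Codon 2: AGU Ser / UCA Ser — synonymous.
Codon 3: UCA Ser / AGC Ser — synonymous.
Codon 4: AGC Ser / UCG Ser — synonymous.
Codon 5: UUA Leu / AAG Lys — nonsynonymous.
Codon 6: UCC Ser / UGC Cys — nonsynonymous.
Codon 7: CGA Arg / CGA Arg — identical.
Codon 8: GAA Glu / CAU His — nonsynonymous.
Codon 9: GAG Glu / GAA Glu — synonymous.
Synonymous differences: 5.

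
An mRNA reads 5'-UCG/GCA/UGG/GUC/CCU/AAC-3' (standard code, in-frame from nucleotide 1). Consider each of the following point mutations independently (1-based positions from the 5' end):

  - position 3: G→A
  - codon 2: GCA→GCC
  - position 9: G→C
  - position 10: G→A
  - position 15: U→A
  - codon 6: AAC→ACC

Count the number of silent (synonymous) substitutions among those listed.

3

Codon 1: UCG (Ser) → UCA (Ser) — synonymous.
Codon 2: GCA (Ala) → GCC (Ala) — synonymous.
Codon 3: UGG (Trp) → UGC (Cys) — missense.
Codon 4: GUC (Val) → AUC (Ile) — missense.
Codon 5: CCU (Pro) → CCA (Pro) — synonymous.
Codon 6: AAC (Asn) → ACC (Thr) — missense.
Synonymous: 3 of 6.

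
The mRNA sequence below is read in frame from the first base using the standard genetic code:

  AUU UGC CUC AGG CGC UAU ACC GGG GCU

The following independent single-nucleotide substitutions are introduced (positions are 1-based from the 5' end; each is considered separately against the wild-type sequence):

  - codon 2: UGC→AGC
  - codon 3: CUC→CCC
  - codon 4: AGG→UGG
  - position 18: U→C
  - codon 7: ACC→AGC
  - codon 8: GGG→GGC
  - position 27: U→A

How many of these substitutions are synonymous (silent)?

3

Codon 2: UGC (Cys) → AGC (Ser) — missense.
Codon 3: CUC (Leu) → CCC (Pro) — missense.
Codon 4: AGG (Arg) → UGG (Trp) — missense.
Codon 6: UAU (Tyr) → UAC (Tyr) — synonymous.
Codon 7: ACC (Thr) → AGC (Ser) — missense.
Codon 8: GGG (Gly) → GGC (Gly) — synonymous.
Codon 9: GCU (Ala) → GCA (Ala) — synonymous.
Synonymous: 3 of 7.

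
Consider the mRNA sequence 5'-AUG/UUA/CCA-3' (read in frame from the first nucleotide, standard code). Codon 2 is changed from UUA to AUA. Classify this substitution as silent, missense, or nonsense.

missense

Position 4 falls in codon 2: UUA → Leu.
After the substitution the codon is AUA → Ile.
Leu ≠ Ile, so this is a missense mutation.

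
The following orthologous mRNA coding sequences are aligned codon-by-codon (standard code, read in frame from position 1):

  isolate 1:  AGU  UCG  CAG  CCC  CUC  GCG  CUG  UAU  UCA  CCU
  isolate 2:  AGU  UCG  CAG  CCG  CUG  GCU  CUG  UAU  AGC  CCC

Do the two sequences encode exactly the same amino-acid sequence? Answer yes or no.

Codon 1: AGU Ser / AGU Ser — identical.
Codon 2: UCG Ser / UCG Ser — identical.
Codon 3: CAG Gln / CAG Gln — identical.
Codon 4: CCC Pro / CCG Pro — synonymous.
Codon 5: CUC Leu / CUG Leu — synonymous.
Codon 6: GCG Ala / GCU Ala — synonymous.
Codon 7: CUG Leu / CUG Leu — identical.
Codon 8: UAU Tyr / UAU Tyr — identical.
Codon 9: UCA Ser / AGC Ser — synonymous.
Codon 10: CCU Pro / CCC Pro — synonymous.
Nonsynonymous differences: 0 → same protein.

yes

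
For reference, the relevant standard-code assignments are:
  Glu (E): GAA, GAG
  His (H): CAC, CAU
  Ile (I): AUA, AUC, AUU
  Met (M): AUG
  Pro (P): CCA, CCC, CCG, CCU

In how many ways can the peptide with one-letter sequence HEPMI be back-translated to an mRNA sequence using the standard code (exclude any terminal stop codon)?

His: 2 codons.
Glu: 2 codons.
Pro: 4 codons.
Met: 1 codon.
Ile: 3 codons.
2 × 2 × 4 × 1 × 3 = 48.

48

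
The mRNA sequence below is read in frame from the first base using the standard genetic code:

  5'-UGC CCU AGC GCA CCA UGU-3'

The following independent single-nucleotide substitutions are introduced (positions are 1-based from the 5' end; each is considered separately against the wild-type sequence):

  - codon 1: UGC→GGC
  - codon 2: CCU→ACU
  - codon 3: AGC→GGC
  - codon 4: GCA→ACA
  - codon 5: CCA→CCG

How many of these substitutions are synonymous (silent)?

1

Codon 1: UGC (Cys) → GGC (Gly) — missense.
Codon 2: CCU (Pro) → ACU (Thr) — missense.
Codon 3: AGC (Ser) → GGC (Gly) — missense.
Codon 4: GCA (Ala) → ACA (Thr) — missense.
Codon 5: CCA (Pro) → CCG (Pro) — synonymous.
Synonymous: 1 of 5.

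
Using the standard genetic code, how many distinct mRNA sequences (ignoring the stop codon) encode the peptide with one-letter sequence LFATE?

Leu: 6 codons.
Phe: 2 codons.
Ala: 4 codons.
Thr: 4 codons.
Glu: 2 codons.
6 × 2 × 4 × 4 × 2 = 384.

384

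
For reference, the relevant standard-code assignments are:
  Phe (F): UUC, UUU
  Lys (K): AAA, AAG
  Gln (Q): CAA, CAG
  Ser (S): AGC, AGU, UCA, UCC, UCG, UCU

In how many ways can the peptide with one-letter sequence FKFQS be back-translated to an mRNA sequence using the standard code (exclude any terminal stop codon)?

Phe: 2 codons.
Lys: 2 codons.
Phe: 2 codons.
Gln: 2 codons.
Ser: 6 codons.
2 × 2 × 2 × 2 × 6 = 96.

96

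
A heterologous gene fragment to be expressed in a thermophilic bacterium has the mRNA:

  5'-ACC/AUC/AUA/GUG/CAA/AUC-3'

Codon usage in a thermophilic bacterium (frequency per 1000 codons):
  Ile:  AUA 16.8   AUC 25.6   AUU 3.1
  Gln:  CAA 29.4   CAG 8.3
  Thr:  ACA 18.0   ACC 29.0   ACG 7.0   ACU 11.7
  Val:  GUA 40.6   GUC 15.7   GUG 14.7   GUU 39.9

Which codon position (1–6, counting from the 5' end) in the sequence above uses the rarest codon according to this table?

Codon 1 ACC (Thr): 29.0 per 1000.
Codon 2 AUC (Ile): 25.6 per 1000.
Codon 3 AUA (Ile): 16.8 per 1000.
Codon 4 GUG (Val): 14.7 per 1000.
Codon 5 CAA (Gln): 29.4 per 1000.
Codon 6 AUC (Ile): 25.6 per 1000.
Lowest frequency is 14.7 at codon 4.

4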